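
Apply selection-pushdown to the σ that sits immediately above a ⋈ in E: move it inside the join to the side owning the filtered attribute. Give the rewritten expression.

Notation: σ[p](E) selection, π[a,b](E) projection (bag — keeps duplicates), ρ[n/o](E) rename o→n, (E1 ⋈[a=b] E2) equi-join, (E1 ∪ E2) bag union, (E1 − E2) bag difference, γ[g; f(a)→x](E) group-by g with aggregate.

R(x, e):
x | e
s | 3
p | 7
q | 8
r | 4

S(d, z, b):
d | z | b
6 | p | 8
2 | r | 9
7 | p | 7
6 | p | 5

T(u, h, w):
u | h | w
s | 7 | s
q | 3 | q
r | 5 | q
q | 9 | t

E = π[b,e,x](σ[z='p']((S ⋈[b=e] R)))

σ filters on z, owned by the left side.
E' = π[b,e,x]((σ[z='p'](S) ⋈[b=e] R))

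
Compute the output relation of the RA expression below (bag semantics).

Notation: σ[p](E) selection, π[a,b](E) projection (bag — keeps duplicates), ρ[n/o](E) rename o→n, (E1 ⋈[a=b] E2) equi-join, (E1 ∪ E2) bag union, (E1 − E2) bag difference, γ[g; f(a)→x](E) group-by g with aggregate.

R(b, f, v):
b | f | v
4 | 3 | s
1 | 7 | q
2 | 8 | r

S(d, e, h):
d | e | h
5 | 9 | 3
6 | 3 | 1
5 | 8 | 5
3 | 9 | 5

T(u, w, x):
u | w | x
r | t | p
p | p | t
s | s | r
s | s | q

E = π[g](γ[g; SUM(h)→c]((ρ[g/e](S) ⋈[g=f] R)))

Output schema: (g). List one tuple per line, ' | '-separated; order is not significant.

Stepwise |·|:
  S → 4
  ρ[g/e](S) → 4
  R → 3
  (ρ[g/e](S) ⋈[g=f] R) → 2
  γ[g; SUM(h)→c]((ρ[g/e](S) ⋈[g=f] R)) → 2
  π[g](γ[g; SUM(h)→c]((ρ[g/e](S) ⋈[g=f] R))) → 2

== RESULT ==
g
3
8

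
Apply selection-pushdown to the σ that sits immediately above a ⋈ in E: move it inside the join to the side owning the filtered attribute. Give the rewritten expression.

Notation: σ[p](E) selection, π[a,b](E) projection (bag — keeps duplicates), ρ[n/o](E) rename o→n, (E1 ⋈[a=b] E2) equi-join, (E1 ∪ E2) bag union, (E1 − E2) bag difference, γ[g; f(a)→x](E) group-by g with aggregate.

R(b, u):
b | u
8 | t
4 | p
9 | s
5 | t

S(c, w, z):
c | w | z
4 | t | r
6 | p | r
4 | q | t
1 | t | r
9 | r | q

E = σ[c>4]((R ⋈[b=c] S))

σ filters on c, owned by the right side.
E' = (R ⋈[b=c] σ[c>4](S))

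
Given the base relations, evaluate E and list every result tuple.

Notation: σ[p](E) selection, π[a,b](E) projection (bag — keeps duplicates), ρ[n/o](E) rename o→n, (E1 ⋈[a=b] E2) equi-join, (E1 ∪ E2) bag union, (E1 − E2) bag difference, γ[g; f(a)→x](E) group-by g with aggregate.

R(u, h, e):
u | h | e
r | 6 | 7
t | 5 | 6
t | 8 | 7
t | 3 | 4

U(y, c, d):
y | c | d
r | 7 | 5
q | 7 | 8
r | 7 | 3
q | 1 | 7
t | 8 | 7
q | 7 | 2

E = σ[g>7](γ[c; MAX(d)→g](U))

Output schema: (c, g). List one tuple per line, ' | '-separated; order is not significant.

Subexpression sizes:
  U → 6
  γ[c; MAX(d)→g](U) → 3
  σ[g>7](γ[c; MAX(d)→g](U)) → 1

== RESULT ==
c | g
7 | 8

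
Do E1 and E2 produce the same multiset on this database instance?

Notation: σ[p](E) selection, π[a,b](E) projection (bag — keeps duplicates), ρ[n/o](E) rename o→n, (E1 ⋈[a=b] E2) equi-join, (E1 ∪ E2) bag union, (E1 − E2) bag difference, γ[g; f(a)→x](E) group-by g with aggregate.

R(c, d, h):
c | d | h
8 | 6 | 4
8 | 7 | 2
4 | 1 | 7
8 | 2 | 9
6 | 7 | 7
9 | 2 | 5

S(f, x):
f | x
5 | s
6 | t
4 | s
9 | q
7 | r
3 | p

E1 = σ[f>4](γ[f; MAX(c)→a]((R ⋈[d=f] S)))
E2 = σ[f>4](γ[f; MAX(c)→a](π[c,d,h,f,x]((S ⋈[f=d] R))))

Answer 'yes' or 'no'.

E1 stepwise |·|:
  R → 6
  S → 6
  (R ⋈[d=f] S) → 3
  γ[f; MAX(c)→a]((R ⋈[d=f] S)) → 2
  σ[f>4](γ[f; MAX(c)→a]((R ⋈[d=f] S))) → 2
E2 stepwise |·|:
  S → 6
  R → 6
  (S ⋈[f=d] R) → 3
  π[c,d,h,f,x]((S ⋈[f=d] R)) → 3
  γ[f; MAX(c)→a](π[c,d,h,f,x]((S ⋈[f=d] R))) → 2
  σ[f>4](γ[f; MAX(c)→a](π[c,d,h,f,x]((S ⋈[f=d] R)))) → 2

E1 and E2 produce the same multiset:
f | a
6 | 8
7 | 8

yes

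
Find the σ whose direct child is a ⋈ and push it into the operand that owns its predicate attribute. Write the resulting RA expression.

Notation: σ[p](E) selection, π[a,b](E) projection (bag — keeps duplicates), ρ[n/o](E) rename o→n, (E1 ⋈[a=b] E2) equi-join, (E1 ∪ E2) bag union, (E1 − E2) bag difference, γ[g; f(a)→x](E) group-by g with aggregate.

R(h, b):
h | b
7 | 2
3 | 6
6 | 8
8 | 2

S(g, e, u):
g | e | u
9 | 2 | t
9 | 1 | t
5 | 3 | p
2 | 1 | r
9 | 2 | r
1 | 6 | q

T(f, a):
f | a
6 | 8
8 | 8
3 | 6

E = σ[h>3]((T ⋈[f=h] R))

σ filters on h, owned by the right side.
E' = (T ⋈[f=h] σ[h>3](R))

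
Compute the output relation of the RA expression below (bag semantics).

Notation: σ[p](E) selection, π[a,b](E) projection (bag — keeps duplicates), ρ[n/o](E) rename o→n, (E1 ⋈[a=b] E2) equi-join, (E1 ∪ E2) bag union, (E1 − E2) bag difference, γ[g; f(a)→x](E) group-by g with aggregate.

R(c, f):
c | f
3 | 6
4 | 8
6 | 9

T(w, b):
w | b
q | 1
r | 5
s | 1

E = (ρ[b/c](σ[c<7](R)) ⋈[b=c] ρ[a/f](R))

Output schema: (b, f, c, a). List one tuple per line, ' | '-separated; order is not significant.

Row counts bottom-up:
  R → 3
  σ[c<7](R) → 3
  ρ[b/c](σ[c<7](R)) → 3
  R → 3
  ρ[a/f](R) → 3
  (ρ[b/c](σ[c<7](R)) ⋈[b=c] ρ[a/f](R)) → 3

== RESULT ==
b | f | c | a
3 | 6 | 3 | 6
4 | 8 | 4 | 8
6 | 9 | 6 | 9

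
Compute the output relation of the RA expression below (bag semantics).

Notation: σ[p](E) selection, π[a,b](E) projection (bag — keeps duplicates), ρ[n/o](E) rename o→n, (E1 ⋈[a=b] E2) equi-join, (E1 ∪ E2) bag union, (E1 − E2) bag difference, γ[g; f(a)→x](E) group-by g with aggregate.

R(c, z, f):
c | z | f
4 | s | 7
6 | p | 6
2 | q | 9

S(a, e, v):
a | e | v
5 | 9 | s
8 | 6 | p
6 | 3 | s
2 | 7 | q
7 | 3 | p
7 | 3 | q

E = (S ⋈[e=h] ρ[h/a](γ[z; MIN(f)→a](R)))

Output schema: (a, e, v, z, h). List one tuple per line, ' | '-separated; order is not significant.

Row counts bottom-up:
  S → 6
  R → 3
  γ[z; MIN(f)→a](R) → 3
  ρ[h/a](γ[z; MIN(f)→a](R)) → 3
  (S ⋈[e=h] ρ[h/a](γ[z; MIN(f)→a](R))) → 3

== RESULT ==
a | e | v | z | h
2 | 7 | q | s | 7
5 | 9 | s | q | 9
8 | 6 | p | p | 6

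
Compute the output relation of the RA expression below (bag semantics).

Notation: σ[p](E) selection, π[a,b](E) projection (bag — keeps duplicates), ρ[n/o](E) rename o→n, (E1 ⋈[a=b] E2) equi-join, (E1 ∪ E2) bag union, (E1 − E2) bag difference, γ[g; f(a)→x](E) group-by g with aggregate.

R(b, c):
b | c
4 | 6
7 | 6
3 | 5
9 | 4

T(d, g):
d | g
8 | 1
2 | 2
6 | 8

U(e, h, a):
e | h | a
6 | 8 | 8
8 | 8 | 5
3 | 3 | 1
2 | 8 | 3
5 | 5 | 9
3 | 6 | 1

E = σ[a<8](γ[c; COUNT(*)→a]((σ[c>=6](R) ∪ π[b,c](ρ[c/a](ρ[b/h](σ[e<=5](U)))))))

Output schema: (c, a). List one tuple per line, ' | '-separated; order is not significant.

Subexpression sizes:
  R → 4
  σ[c>=6](R) → 2
  U → 6
  σ[e<=5](U) → 4
  ρ[b/h](σ[e<=5](U)) → 4
  ρ[c/a](ρ[b/h](σ[e<=5](U))) → 4
  π[b,c](ρ[c/a](ρ[b/h](σ[e<=5](U)))) → 4
  (σ[c>=6](R) ∪ π[b,c](ρ[c/a](ρ[b/h](σ[e<=5](U))))) → 6
  γ[c; COUNT(*)→a]((σ[c>=6](R) ∪ π[b,c](ρ[c/a](ρ[b/h](σ[e<=5](U)))))) → 4
  σ[a<8](γ[c; COUNT(*)→a]((σ[c>=6](R) ∪ π[b,c](ρ[c/a](ρ[b/h](σ[e<=5](U))))))) → 4

== RESULT ==
c | a
1 | 2
3 | 1
6 | 2
9 | 1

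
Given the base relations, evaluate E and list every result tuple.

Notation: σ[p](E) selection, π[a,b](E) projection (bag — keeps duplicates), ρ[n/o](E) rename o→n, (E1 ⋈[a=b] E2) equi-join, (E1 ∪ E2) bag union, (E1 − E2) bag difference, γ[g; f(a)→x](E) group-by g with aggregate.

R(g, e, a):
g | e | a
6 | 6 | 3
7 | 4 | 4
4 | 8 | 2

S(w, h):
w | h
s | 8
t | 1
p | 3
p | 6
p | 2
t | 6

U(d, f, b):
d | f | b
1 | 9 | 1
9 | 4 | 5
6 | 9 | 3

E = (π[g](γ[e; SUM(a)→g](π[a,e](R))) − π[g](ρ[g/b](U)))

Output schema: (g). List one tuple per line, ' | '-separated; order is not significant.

Stepwise |·|:
  R → 3
  π[a,e](R) → 3
  γ[e; SUM(a)→g](π[a,e](R)) → 3
  π[g](γ[e; SUM(a)→g](π[a,e](R))) → 3
  U → 3
  ρ[g/b](U) → 3
  π[g](ρ[g/b](U)) → 3
  (π[g](γ[e; SUM(a)→g](π[a,e](R))) − π[g](ρ[g/b](U))) → 2

== RESULT ==
g
2
4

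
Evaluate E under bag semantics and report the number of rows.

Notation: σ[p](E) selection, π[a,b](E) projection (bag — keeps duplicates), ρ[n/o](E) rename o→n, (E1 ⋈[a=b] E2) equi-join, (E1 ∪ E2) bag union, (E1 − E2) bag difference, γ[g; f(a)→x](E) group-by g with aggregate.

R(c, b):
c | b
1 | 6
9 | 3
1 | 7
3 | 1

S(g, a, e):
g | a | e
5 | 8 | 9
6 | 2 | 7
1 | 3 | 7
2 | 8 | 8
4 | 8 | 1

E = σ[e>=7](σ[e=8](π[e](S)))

Subexpression sizes:
  S → 5
  π[e](S) → 5
  σ[e=8](π[e](S)) → 1
  σ[e>=7](σ[e=8](π[e](S))) → 1

|E| = 1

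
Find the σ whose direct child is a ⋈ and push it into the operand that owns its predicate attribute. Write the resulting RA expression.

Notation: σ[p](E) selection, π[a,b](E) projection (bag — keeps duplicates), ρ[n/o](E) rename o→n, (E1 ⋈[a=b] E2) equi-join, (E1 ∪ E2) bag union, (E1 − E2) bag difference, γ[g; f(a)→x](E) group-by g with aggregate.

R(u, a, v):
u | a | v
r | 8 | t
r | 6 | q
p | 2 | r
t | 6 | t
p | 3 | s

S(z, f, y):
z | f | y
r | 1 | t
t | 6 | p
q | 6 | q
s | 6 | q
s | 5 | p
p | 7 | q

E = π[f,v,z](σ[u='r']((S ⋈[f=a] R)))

σ filters on u, owned by the right side.
E' = π[f,v,z]((S ⋈[f=a] σ[u='r'](R)))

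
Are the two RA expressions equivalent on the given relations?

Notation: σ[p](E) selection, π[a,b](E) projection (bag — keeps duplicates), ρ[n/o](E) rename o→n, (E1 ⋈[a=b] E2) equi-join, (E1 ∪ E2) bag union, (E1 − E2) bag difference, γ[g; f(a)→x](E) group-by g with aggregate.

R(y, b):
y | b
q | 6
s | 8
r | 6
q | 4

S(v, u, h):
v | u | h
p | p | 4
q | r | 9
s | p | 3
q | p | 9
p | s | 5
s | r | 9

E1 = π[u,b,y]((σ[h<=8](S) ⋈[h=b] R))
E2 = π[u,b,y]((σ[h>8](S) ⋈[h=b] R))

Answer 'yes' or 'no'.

E1 stepwise |·|:
  S → 6
  σ[h<=8](S) → 3
  R → 4
  (σ[h<=8](S) ⋈[h=b] R) → 1
  π[u,b,y]((σ[h<=8](S) ⋈[h=b] R)) → 1
E2 stepwise |·|:
  S → 6
  σ[h>8](S) → 3
  R → 4
  (σ[h>8](S) ⋈[h=b] R) → 0
  π[u,b,y]((σ[h>8](S) ⋈[h=b] R)) → 0

E1 result:
u | b | y
p | 4 | q
E2 result:
u | b | y
(0 rows)
Witness: ('p', 4, 'q') appears 1× in E1 but 0× in E2.

no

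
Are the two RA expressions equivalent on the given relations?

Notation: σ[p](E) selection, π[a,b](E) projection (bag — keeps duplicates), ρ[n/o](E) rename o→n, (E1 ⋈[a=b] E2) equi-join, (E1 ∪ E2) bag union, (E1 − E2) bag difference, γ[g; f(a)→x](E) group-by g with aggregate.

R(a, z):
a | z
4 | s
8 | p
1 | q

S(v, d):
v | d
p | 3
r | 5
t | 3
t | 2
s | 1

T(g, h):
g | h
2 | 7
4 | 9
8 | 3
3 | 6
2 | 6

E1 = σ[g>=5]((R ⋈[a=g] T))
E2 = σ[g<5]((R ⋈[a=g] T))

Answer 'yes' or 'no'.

E1 stepwise |·|:
  R → 3
  T → 5
  (R ⋈[a=g] T) → 2
  σ[g>=5]((R ⋈[a=g] T)) → 1
E2 stepwise |·|:
  R → 3
  T → 5
  (R ⋈[a=g] T) → 2
  σ[g<5]((R ⋈[a=g] T)) → 1

E1 result:
a | z | g | h
8 | p | 8 | 3
E2 result:
a | z | g | h
4 | s | 4 | 9
Witness: (8, 'p', 8, 3) appears 1× in E1 but 0× in E2.

no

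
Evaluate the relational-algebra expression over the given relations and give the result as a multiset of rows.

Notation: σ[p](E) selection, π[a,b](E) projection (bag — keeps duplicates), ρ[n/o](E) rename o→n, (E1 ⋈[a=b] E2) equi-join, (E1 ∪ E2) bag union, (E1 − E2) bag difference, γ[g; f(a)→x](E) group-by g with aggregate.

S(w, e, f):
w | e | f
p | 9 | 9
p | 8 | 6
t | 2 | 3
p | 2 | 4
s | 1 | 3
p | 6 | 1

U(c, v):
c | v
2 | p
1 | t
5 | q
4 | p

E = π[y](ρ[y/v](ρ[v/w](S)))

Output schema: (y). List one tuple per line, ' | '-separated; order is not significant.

Row counts bottom-up:
  S → 6
  ρ[v/w](S) → 6
  ρ[y/v](ρ[v/w](S)) → 6
  π[y](ρ[y/v](ρ[v/w](S))) → 6

== RESULT ==
y
p
p
p
p
s
t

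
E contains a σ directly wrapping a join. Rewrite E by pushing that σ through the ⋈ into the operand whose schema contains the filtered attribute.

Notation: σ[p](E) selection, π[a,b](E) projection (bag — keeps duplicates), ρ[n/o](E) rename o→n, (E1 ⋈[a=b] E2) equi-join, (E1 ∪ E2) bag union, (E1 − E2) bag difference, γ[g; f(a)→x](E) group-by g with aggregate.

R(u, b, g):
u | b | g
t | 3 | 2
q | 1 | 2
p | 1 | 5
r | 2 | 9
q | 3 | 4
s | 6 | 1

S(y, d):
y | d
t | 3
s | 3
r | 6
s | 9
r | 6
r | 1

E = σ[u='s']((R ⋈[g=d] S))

σ filters on u, owned by the left side.
E' = (σ[u='s'](R) ⋈[g=d] S)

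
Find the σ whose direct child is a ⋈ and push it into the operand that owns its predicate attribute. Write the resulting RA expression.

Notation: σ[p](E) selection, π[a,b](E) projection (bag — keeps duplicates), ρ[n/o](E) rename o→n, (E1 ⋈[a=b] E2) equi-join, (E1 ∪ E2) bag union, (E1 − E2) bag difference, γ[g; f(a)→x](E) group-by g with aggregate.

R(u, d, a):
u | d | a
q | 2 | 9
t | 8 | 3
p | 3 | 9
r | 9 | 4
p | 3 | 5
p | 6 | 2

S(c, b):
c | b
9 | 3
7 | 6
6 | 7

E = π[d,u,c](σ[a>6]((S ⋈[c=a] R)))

σ filters on a, owned by the right side.
E' = π[d,u,c]((S ⋈[c=a] σ[a>6](R)))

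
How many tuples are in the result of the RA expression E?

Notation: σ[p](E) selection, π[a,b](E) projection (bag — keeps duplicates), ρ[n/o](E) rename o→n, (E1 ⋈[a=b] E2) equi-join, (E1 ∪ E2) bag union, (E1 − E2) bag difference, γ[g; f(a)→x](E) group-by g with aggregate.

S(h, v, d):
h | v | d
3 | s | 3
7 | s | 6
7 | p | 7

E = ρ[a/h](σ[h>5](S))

Row counts bottom-up:
  S → 3
  σ[h>5](S) → 2
  ρ[a/h](σ[h>5](S)) → 2

|E| = 2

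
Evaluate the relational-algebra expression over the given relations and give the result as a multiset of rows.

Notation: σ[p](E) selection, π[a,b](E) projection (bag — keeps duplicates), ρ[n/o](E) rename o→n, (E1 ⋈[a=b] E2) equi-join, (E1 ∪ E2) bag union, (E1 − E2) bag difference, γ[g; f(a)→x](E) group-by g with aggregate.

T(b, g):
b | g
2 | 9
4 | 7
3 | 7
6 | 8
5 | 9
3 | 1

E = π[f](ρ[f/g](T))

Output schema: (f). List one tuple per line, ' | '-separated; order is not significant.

Per-node cardinality:
  T → 6
  ρ[f/g](T) → 6
  π[f](ρ[f/g](T)) → 6

== RESULT ==
f
1
7
7
8
9
9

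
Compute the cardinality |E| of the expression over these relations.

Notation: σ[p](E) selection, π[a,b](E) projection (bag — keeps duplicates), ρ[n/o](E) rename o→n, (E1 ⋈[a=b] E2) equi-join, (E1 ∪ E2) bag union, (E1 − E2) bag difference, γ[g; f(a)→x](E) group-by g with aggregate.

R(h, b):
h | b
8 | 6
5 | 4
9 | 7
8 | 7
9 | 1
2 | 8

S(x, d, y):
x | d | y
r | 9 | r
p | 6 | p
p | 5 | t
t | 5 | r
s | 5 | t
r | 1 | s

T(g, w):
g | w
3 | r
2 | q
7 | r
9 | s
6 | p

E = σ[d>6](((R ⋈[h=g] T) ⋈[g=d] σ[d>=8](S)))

Subexpression sizes:
  R → 6
  T → 5
  (R ⋈[h=g] T) → 3
  S → 6
  σ[d>=8](S) → 1
  ((R ⋈[h=g] T) ⋈[g=d] σ[d>=8](S)) → 2
  σ[d>6](((R ⋈[h=g] T) ⋈[g=d] σ[d>=8](S))) → 2

|E| = 2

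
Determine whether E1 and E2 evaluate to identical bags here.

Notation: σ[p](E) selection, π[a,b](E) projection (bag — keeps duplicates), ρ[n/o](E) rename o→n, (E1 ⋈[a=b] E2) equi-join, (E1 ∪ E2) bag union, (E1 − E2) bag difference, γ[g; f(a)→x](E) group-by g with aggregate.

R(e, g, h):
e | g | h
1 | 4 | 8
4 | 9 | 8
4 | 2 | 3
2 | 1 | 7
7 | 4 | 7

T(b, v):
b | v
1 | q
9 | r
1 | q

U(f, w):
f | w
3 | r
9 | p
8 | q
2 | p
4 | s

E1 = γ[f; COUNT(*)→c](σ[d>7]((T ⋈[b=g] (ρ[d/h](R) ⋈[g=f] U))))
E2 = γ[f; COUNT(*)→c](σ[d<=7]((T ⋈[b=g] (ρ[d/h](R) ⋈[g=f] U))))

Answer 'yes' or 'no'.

E1 row counts bottom-up:
  T → 3
  R → 5
  ρ[d/h](R) → 5
  U → 5
  (ρ[d/h](R) ⋈[g=f] U) → 4
  (T ⋈[b=g] (ρ[d/h](R) ⋈[g=f] U)) → 1
  σ[d>7]((T ⋈[b=g] (ρ[d/h](R) ⋈[g=f] U))) → 1
  γ[f; COUNT(*)→c](σ[d>7]((T ⋈[b=g] (ρ[d/h](R) ⋈[g=f] U)))) → 1
E2 row counts bottom-up:
  T → 3
  R → 5
  ρ[d/h](R) → 5
  U → 5
  (ρ[d/h](R) ⋈[g=f] U) → 4
  (T ⋈[b=g] (ρ[d/h](R) ⋈[g=f] U)) → 1
  σ[d<=7]((T ⋈[b=g] (ρ[d/h](R) ⋈[g=f] U))) → 0
  γ[f; COUNT(*)→c](σ[d<=7]((T ⋈[b=g] (ρ[d/h](R) ⋈[g=f] U)))) → 0

E1 result:
f | c
9 | 1
E2 result:
f | c
(0 rows)
Witness: (9, 1) appears 1× in E1 but 0× in E2.

no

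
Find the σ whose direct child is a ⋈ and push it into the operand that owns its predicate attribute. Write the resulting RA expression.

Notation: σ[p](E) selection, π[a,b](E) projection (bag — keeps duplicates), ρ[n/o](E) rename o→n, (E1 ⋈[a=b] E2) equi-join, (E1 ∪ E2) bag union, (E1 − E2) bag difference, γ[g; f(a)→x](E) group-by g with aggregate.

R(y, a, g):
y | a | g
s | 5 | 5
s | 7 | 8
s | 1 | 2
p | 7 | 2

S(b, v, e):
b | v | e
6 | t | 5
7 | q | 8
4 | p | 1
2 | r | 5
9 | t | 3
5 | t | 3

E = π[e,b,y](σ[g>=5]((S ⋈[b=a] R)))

σ filters on g, owned by the right side.
E' = π[e,b,y]((S ⋈[b=a] σ[g>=5](R)))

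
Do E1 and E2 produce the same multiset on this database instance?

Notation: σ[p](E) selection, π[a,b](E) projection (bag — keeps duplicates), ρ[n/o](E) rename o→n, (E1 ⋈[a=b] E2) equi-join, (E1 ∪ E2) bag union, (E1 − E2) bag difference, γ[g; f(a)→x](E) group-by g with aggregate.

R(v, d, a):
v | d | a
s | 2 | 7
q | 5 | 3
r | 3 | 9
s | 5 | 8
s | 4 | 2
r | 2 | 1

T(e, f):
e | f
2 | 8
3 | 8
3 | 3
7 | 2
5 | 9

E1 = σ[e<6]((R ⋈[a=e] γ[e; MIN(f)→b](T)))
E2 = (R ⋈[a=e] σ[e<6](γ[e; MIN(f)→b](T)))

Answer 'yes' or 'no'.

E1 row counts bottom-up:
  R → 6
  T → 5
  γ[e; MIN(f)→b](T) → 4
  (R ⋈[a=e] γ[e; MIN(f)→b](T)) → 3
  σ[e<6]((R ⋈[a=e] γ[e; MIN(f)→b](T))) → 2
E2 row counts bottom-up:
  R → 6
  T → 5
  γ[e; MIN(f)→b](T) → 4
  σ[e<6](γ[e; MIN(f)→b](T)) → 3
  (R ⋈[a=e] σ[e<6](γ[e; MIN(f)→b](T))) → 2

E1 and E2 produce the same multiset:
v | d | a | e | b
q | 5 | 3 | 3 | 3
s | 4 | 2 | 2 | 8

yes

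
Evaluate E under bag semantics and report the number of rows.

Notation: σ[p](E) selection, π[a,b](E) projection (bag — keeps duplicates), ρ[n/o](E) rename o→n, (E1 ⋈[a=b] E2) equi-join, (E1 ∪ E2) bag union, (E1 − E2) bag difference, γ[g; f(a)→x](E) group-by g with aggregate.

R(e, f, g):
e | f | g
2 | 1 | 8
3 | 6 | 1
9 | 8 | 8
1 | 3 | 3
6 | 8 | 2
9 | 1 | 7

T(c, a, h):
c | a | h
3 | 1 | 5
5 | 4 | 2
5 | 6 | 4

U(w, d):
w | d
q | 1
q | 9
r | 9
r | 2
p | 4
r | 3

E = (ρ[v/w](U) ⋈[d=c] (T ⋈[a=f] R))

Row counts bottom-up:
  U → 6
  ρ[v/w](U) → 6
  T → 3
  R → 6
  (T ⋈[a=f] R) → 3
  (ρ[v/w](U) ⋈[d=c] (T ⋈[a=f] R)) → 2

|E| = 2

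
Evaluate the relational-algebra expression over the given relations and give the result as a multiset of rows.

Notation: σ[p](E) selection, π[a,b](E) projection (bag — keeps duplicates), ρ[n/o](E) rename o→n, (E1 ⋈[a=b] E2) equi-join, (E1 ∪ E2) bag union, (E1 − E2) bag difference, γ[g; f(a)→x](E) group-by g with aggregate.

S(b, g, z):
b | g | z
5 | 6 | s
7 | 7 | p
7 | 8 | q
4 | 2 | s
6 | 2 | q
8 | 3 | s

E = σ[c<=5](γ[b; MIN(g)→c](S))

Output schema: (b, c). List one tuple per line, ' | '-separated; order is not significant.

Row counts bottom-up:
  S → 6
  γ[b; MIN(g)→c](S) → 5
  σ[c<=5](γ[b; MIN(g)→c](S)) → 3

== RESULT ==
b | c
4 | 2
6 | 2
8 | 3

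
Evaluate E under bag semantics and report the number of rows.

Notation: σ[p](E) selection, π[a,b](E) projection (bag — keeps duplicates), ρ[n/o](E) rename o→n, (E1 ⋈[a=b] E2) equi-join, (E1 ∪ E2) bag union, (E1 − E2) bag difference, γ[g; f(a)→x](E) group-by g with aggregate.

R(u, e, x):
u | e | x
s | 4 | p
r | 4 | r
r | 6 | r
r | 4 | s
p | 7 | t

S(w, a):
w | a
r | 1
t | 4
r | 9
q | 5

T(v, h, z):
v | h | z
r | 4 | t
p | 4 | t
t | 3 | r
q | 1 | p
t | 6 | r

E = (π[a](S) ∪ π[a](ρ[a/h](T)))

Subexpression sizes:
  S → 4
  π[a](S) → 4
  T → 5
  ρ[a/h](T) → 5
  π[a](ρ[a/h](T)) → 5
  (π[a](S) ∪ π[a](ρ[a/h](T))) → 9

|E| = 9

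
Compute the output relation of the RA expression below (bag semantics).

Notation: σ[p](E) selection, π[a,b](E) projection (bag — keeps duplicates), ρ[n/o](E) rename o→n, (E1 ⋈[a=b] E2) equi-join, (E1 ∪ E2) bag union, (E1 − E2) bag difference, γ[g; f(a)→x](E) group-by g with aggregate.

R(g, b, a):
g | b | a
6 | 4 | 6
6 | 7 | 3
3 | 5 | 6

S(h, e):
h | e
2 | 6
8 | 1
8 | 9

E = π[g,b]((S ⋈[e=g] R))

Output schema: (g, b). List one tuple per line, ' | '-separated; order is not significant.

Subexpression sizes:
  S → 3
  R → 3
  (S ⋈[e=g] R) → 2
  π[g,b]((S ⋈[e=g] R)) → 2

== RESULT ==
g | b
6 | 4
6 | 7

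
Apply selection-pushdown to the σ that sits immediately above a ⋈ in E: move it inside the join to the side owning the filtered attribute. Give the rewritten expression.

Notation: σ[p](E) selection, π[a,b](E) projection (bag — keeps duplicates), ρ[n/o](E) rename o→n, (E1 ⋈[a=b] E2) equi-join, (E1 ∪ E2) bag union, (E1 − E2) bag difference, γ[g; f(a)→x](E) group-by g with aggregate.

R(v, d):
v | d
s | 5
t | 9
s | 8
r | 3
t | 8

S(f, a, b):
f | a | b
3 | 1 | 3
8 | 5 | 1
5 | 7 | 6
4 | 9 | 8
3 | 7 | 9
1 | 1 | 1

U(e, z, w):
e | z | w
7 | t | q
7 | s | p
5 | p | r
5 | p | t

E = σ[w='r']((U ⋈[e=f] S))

σ filters on w, owned by the left side.
E' = (σ[w='r'](U) ⋈[e=f] S)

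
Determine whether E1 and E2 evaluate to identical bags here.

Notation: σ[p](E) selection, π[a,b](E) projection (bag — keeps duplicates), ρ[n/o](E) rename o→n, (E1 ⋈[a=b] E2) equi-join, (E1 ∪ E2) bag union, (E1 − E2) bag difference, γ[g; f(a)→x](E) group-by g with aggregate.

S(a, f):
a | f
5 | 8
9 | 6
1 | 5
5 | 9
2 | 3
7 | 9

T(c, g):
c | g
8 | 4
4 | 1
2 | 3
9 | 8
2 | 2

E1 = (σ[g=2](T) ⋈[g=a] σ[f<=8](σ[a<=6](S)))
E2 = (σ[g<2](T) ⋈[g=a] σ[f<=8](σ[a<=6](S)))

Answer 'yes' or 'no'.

E1 per-node cardinality:
  T → 5
  σ[g=2](T) → 1
  S → 6
  σ[a<=6](S) → 4
  σ[f<=8](σ[a<=6](S)) → 3
  (σ[g=2](T) ⋈[g=a] σ[f<=8](σ[a<=6](S))) → 1
E2 per-node cardinality:
  T → 5
  σ[g<2](T) → 1
  S → 6
  σ[a<=6](S) → 4
  σ[f<=8](σ[a<=6](S)) → 3
  (σ[g<2](T) ⋈[g=a] σ[f<=8](σ[a<=6](S))) → 1

E1 result:
c | g | a | f
2 | 2 | 2 | 3
E2 result:
c | g | a | f
4 | 1 | 1 | 5
Witness: (4, 1, 1, 5) appears 0× in E1 but 1× in E2.

no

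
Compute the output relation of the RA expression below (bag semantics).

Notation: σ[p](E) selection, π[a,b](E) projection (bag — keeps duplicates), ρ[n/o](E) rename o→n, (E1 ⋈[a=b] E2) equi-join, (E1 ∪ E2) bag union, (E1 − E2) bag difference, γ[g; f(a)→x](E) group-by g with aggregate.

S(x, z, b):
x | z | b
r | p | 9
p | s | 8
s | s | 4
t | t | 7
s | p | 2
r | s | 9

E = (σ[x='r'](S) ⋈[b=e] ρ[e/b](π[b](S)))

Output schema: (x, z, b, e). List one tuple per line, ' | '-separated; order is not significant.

Per-node cardinality:
  S → 6
  σ[x='r'](S) → 2
  S → 6
  π[b](S) → 6
  ρ[e/b](π[b](S)) → 6
  (σ[x='r'](S) ⋈[b=e] ρ[e/b](π[b](S))) → 4

== RESULT ==
x | z | b | e
r | p | 9 | 9
r | p | 9 | 9
r | s | 9 | 9
r | s | 9 | 9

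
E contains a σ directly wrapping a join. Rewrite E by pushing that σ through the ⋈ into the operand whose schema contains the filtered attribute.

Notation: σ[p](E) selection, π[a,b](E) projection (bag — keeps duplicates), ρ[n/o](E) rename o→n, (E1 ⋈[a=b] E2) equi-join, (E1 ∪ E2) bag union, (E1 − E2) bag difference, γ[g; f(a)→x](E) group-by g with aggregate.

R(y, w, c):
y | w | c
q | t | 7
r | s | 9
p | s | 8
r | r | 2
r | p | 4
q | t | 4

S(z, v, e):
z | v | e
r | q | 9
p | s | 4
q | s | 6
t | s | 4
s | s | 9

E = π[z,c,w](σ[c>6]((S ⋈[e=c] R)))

σ filters on c, owned by the right side.
E' = π[z,c,w]((S ⋈[e=c] σ[c>6](R)))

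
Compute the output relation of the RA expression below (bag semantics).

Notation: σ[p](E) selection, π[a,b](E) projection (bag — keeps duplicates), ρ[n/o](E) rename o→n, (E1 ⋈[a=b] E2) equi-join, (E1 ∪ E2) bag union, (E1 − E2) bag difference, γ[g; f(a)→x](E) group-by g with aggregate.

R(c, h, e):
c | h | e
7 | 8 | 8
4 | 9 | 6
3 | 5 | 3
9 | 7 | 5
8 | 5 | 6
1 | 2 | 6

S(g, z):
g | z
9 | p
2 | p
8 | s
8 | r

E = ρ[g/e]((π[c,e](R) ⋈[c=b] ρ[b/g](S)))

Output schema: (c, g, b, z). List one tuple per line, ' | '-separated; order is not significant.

Subexpression sizes:
  R → 6
  π[c,e](R) → 6
  S → 4
  ρ[b/g](S) → 4
  (π[c,e](R) ⋈[c=b] ρ[b/g](S)) → 3
  ρ[g/e]((π[c,e](R) ⋈[c=b] ρ[b/g](S))) → 3

== RESULT ==
c | g | b | z
8 | 6 | 8 | r
8 | 6 | 8 | s
9 | 5 | 9 | p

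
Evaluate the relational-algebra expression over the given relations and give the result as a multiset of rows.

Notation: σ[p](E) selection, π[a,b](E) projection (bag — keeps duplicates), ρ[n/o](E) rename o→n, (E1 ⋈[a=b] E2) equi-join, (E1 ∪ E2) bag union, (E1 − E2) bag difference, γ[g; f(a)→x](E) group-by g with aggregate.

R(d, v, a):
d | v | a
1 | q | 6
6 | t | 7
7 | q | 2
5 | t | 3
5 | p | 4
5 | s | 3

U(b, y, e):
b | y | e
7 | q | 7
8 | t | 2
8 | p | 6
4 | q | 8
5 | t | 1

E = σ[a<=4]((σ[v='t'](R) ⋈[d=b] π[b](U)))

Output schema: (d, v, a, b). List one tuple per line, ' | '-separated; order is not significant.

Stepwise |·|:
  R → 6
  σ[v='t'](R) → 2
  U → 5
  π[b](U) → 5
  (σ[v='t'](R) ⋈[d=b] π[b](U)) → 1
  σ[a<=4]((σ[v='t'](R) ⋈[d=b] π[b](U))) → 1

== RESULT ==
d | v | a | b
5 | t | 3 | 5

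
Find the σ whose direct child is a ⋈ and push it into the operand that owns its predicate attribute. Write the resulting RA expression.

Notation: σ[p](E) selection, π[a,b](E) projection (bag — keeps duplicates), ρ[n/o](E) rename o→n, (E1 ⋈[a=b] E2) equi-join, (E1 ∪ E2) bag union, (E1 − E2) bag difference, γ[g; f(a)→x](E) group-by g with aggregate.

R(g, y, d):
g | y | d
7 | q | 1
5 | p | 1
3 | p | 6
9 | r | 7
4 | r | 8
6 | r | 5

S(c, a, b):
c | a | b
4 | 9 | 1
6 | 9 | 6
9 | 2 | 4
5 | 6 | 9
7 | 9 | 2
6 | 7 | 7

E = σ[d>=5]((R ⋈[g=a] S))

σ filters on d, owned by the left side.
E' = (σ[d>=5](R) ⋈[g=a] S)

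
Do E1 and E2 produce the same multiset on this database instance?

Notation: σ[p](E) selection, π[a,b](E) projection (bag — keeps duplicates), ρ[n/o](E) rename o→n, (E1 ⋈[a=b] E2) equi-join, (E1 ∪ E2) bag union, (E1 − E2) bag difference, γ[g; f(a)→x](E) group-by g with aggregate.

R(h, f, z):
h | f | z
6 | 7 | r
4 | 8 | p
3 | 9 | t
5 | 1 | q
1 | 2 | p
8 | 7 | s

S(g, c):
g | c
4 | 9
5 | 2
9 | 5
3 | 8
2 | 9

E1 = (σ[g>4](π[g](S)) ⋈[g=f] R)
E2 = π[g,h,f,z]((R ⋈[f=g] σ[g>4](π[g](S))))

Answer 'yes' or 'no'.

E1 row counts bottom-up:
  S → 5
  π[g](S) → 5
  σ[g>4](π[g](S)) → 2
  R → 6
  (σ[g>4](π[g](S)) ⋈[g=f] R) → 1
E2 row counts bottom-up:
  R → 6
  S → 5
  π[g](S) → 5
  σ[g>4](π[g](S)) → 2
  (R ⋈[f=g] σ[g>4](π[g](S))) → 1
  π[g,h,f,z]((R ⋈[f=g] σ[g>4](π[g](S)))) → 1

E1 and E2 produce the same multiset:
g | h | f | z
9 | 3 | 9 | t

yes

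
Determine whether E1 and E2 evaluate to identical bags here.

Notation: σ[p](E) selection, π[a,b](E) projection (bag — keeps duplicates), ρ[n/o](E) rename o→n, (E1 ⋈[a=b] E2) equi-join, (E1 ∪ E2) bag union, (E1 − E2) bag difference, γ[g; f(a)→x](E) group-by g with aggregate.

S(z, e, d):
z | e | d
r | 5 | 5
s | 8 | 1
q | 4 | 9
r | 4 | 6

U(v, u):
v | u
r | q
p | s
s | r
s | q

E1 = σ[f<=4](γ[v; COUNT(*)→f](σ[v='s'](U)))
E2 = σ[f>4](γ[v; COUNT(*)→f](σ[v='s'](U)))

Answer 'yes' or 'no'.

E1 per-node cardinality:
  U → 4
  σ[v='s'](U) → 2
  γ[v; COUNT(*)→f](σ[v='s'](U)) → 1
  σ[f<=4](γ[v; COUNT(*)→f](σ[v='s'](U))) → 1
E2 per-node cardinality:
  U → 4
  σ[v='s'](U) → 2
  γ[v; COUNT(*)→f](σ[v='s'](U)) → 1
  σ[f>4](γ[v; COUNT(*)→f](σ[v='s'](U))) → 0

E1 result:
v | f
s | 2
E2 result:
v | f
(0 rows)
Witness: ('s', 2) appears 1× in E1 but 0× in E2.

no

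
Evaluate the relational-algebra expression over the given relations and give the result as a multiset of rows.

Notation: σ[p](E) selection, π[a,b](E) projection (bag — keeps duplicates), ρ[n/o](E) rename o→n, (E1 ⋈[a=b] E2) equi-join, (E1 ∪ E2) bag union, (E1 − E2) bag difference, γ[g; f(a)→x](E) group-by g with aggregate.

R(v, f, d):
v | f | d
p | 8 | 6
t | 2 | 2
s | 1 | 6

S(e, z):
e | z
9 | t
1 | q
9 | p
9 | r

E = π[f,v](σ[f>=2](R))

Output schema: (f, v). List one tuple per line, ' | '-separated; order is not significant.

Per-node cardinality:
  R → 3
  σ[f>=2](R) → 2
  π[f,v](σ[f>=2](R)) → 2

== RESULT ==
f | v
2 | t
8 | p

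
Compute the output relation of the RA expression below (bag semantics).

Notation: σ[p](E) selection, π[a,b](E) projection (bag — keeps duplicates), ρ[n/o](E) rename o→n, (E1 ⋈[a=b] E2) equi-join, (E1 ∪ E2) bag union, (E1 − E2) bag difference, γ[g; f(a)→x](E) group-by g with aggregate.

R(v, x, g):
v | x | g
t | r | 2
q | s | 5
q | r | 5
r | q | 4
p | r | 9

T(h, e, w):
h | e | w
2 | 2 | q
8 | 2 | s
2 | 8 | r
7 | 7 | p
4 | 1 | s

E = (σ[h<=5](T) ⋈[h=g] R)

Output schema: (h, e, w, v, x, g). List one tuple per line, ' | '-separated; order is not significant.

Stepwise |·|:
  T → 5
  σ[h<=5](T) → 3
  R → 5
  (σ[h<=5](T) ⋈[h=g] R) → 3

== RESULT ==
h | e | w | v | x | g
2 | 2 | q | t | r | 2
2 | 8 | r | t | r | 2
4 | 1 | s | r | q | 4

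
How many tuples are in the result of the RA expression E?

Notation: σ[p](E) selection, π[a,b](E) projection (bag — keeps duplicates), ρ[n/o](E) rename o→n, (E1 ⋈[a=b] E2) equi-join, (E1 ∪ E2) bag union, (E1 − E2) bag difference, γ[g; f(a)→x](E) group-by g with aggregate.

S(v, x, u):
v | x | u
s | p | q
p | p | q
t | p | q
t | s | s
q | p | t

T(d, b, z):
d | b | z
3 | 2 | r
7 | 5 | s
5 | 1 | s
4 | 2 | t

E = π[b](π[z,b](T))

Subexpression sizes:
  T → 4
  π[z,b](T) → 4
  π[b](π[z,b](T)) → 4

|E| = 4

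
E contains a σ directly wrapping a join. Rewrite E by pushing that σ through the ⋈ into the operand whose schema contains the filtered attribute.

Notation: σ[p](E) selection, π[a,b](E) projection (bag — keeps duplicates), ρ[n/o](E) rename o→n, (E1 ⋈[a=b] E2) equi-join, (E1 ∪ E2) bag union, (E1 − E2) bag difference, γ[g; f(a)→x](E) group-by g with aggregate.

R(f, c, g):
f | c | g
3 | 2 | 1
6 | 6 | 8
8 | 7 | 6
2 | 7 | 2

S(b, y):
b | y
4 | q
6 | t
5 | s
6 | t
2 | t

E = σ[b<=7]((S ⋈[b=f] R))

σ filters on b, owned by the left side.
E' = (σ[b<=7](S) ⋈[b=f] R)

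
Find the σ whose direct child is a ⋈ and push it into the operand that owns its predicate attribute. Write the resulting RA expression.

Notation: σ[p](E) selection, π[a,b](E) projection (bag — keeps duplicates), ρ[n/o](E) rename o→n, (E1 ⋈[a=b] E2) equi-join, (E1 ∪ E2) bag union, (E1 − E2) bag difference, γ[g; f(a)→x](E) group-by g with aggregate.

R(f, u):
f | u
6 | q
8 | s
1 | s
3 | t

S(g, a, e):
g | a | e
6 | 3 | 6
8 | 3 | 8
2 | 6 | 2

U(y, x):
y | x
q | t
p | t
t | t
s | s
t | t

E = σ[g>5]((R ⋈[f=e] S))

σ filters on g, owned by the right side.
E' = (R ⋈[f=e] σ[g>5](S))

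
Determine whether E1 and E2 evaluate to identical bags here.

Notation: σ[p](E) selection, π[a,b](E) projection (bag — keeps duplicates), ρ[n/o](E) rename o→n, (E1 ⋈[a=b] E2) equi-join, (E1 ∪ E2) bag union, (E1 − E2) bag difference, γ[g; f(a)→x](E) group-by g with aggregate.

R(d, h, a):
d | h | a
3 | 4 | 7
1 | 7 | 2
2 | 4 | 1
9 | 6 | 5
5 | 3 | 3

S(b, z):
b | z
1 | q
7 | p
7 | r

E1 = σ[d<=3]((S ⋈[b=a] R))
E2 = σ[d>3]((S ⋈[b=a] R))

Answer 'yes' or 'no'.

E1 row counts bottom-up:
  S → 3
  R → 5
  (S ⋈[b=a] R) → 3
  σ[d<=3]((S ⋈[b=a] R)) → 3
E2 row counts bottom-up:
  S → 3
  R → 5
  (S ⋈[b=a] R) → 3
  σ[d>3]((S ⋈[b=a] R)) → 0

E1 result:
b | z | d | h | a
1 | q | 2 | 4 | 1
7 | p | 3 | 4 | 7
7 | r | 3 | 4 | 7
E2 result:
b | z | d | h | a
(0 rows)
Witness: (1, 'q', 2, 4, 1) appears 1× in E1 but 0× in E2.

no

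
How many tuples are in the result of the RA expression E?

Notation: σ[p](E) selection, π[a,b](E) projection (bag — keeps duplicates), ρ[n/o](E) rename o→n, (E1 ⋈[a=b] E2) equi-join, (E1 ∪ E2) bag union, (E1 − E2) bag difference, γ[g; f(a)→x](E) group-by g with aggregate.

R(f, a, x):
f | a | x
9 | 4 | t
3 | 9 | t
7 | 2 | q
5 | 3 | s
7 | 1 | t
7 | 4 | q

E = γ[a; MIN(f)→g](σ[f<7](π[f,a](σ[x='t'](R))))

Stepwise |·|:
  R → 6
  σ[x='t'](R) → 3
  π[f,a](σ[x='t'](R)) → 3
  σ[f<7](π[f,a](σ[x='t'](R))) → 1
  γ[a; MIN(f)→g](σ[f<7](π[f,a](σ[x='t'](R)))) → 1

|E| = 1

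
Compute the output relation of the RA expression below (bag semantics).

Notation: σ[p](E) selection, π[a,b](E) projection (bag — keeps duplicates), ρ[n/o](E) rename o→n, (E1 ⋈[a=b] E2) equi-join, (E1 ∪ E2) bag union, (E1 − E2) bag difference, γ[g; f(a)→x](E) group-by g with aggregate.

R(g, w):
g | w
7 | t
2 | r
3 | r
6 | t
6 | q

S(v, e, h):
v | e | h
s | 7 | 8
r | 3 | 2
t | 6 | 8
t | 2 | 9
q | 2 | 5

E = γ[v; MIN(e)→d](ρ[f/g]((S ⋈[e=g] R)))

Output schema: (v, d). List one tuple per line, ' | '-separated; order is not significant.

Per-node cardinality:
  S → 5
  R → 5
  (S ⋈[e=g] R) → 6
  ρ[f/g]((S ⋈[e=g] R)) → 6
  γ[v; MIN(e)→d](ρ[f/g]((S ⋈[e=g] R))) → 4

== RESULT ==
v | d
q | 2
r | 3
s | 7
t | 2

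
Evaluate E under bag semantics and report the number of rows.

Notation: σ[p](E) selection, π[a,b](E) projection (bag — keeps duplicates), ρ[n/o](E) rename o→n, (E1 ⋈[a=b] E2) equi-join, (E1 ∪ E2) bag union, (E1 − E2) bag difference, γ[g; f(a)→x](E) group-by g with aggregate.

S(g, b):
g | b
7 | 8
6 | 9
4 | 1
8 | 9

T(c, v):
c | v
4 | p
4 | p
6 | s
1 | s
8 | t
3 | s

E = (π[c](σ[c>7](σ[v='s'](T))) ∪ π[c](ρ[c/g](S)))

Row counts bottom-up:
  T → 6
  σ[v='s'](T) → 3
  σ[c>7](σ[v='s'](T)) → 0
  π[c](σ[c>7](σ[v='s'](T))) → 0
  S → 4
  ρ[c/g](S) → 4
  π[c](ρ[c/g](S)) → 4
  (π[c](σ[c>7](σ[v='s'](T))) ∪ π[c](ρ[c/g](S))) → 4

|E| = 4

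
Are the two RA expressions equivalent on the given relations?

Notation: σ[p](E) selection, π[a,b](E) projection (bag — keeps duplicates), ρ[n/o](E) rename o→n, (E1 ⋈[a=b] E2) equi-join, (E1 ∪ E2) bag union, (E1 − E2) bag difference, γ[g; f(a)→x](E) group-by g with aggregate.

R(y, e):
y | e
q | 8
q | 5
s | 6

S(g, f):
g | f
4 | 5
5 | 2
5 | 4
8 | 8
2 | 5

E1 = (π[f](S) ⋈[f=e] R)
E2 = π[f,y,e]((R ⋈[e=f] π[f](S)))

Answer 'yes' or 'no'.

E1 per-node cardinality:
  S → 5
  π[f](S) → 5
  R → 3
  (π[f](S) ⋈[f=e] R) → 3
E2 per-node cardinality:
  R → 3
  S → 5
  π[f](S) → 5
  (R ⋈[e=f] π[f](S)) → 3
  π[f,y,e]((R ⋈[e=f] π[f](S))) → 3

E1 and E2 produce the same multiset:
f | y | e
5 | q | 5
5 | q | 5
8 | q | 8

yes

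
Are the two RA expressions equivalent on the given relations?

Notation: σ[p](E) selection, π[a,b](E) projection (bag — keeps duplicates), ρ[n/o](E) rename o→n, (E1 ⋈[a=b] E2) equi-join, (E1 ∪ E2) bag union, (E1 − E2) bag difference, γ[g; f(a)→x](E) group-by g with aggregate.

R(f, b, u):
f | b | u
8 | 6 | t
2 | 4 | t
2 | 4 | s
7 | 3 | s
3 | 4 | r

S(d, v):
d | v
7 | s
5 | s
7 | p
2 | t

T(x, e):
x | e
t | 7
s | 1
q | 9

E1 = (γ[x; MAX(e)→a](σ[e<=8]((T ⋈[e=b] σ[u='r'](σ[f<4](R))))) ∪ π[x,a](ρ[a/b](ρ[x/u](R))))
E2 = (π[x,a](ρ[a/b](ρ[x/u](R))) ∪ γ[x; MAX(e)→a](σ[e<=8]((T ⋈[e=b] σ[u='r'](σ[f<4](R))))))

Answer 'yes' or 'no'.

E1 stepwise |·|:
  T → 3
  R → 5
  σ[f<4](R) → 3
  σ[u='r'](σ[f<4](R)) → 1
  (T ⋈[e=b] σ[u='r'](σ[f<4](R))) → 0
  σ[e<=8]((T ⋈[e=b] σ[u='r'](σ[f<4](R)))) → 0
  γ[x; MAX(e)→a](σ[e<=8]((T ⋈[e=b] σ[u='r'](σ[f<4](R))))) → 0
  R → 5
  ρ[x/u](R) → 5
  ρ[a/b](ρ[x/u](R)) → 5
  π[x,a](ρ[a/b](ρ[x/u](R))) → 5
  (γ[x; MAX(e)→a](σ[e<=8]((T ⋈[e=b] σ[u='r'](σ[f<4](R))))) ∪ π[x,a](ρ[a/b](ρ[x/u](R)))) → 5
E2 stepwise |·|:
  R → 5
  ρ[x/u](R) → 5
  ρ[a/b](ρ[x/u](R)) → 5
  π[x,a](ρ[a/b](ρ[x/u](R))) → 5
  T → 3
  R → 5
  σ[f<4](R) → 3
  σ[u='r'](σ[f<4](R)) → 1
  (T ⋈[e=b] σ[u='r'](σ[f<4](R))) → 0
  σ[e<=8]((T ⋈[e=b] σ[u='r'](σ[f<4](R)))) → 0
  γ[x; MAX(e)→a](σ[e<=8]((T ⋈[e=b] σ[u='r'](σ[f<4](R))))) → 0
  (π[x,a](ρ[a/b](ρ[x/u](R))) ∪ γ[x; MAX(e)→a](σ[e<=8]((T ⋈[e=b] σ[u='r'](σ[f<4](R)))))) → 5

E1 and E2 produce the same multiset:
x | a
r | 4
s | 3
s | 4
t | 4
t | 6

yes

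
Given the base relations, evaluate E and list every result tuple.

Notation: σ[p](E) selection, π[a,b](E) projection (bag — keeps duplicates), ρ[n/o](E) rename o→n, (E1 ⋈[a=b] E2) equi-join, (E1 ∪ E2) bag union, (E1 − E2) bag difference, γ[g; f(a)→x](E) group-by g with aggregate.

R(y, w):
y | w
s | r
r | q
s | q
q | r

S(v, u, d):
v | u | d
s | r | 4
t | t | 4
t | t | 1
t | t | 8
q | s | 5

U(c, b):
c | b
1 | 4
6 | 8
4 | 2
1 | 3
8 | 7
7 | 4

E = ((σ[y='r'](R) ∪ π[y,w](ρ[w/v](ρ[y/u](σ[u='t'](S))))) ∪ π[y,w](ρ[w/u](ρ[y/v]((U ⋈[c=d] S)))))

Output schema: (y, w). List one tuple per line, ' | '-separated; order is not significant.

Subexpression sizes:
  R → 4
  σ[y='r'](R) → 1
  S → 5
  σ[u='t'](S) → 3
  ρ[y/u](σ[u='t'](S)) → 3
  ρ[w/v](ρ[y/u](σ[u='t'](S))) → 3
  π[y,w](ρ[w/v](ρ[y/u](σ[u='t'](S)))) → 3
  (σ[y='r'](R) ∪ π[y,w](ρ[w/v](ρ[y/u](σ[u='t'](S))))) → 4
  U → 6
  S → 5
  (U ⋈[c=d] S) → 5
  ρ[y/v]((U ⋈[c=d] S)) → 5
  ρ[w/u](ρ[y/v]((U ⋈[c=d] S))) → 5
  π[y,w](ρ[w/u](ρ[y/v]((U ⋈[c=d] S)))) → 5
  ((σ[y='r'](R) ∪ π[y,w](ρ[w/v](ρ[y/u](σ[u='t'](S))))) ∪ π[y,w](ρ[w/u](ρ[y/v]((U ⋈[c=d] S))))) → 9

== RESULT ==
y | w
r | q
s | r
t | t
t | t
t | t
t | t
t | t
t | t
t | t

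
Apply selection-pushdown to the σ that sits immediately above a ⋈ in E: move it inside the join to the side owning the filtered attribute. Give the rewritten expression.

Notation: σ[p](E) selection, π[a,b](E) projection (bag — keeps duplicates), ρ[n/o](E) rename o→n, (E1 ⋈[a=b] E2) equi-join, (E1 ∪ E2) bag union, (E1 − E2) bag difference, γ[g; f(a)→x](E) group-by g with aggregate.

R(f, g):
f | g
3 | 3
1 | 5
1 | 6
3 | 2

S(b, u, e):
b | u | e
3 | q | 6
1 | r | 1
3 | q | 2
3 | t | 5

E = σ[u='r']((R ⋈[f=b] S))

σ filters on u, owned by the right side.
E' = (R ⋈[f=b] σ[u='r'](S))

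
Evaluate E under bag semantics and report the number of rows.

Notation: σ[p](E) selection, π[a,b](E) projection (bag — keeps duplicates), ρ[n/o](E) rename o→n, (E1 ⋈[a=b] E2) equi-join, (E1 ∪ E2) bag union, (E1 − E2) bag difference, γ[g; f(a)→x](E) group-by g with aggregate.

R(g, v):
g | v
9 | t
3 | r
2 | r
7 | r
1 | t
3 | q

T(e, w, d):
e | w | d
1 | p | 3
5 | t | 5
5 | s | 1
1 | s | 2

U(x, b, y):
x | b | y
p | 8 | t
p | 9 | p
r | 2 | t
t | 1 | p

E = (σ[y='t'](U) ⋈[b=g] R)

Per-node cardinality:
  U → 4
  σ[y='t'](U) → 2
  R → 6
  (σ[y='t'](U) ⋈[b=g] R) → 1

|E| = 1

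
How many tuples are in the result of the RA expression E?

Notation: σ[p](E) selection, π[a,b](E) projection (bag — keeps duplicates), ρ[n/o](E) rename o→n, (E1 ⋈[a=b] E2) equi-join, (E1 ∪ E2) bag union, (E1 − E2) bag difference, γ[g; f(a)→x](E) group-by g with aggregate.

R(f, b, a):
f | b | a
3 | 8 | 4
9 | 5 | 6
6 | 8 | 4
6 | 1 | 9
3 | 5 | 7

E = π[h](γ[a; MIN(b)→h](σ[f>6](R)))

Stepwise |·|:
  R → 5
  σ[f>6](R) → 1
  γ[a; MIN(b)→h](σ[f>6](R)) → 1
  π[h](γ[a; MIN(b)→h](σ[f>6](R))) → 1

|E| = 1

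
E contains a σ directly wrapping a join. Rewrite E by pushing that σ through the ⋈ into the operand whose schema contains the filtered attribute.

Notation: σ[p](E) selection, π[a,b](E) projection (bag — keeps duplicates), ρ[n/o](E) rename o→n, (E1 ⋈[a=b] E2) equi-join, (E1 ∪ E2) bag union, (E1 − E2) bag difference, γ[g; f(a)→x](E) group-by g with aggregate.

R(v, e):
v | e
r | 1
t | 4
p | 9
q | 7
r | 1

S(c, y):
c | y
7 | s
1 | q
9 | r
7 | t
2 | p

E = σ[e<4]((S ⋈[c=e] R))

σ filters on e, owned by the right side.
E' = (S ⋈[c=e] σ[e<4](R))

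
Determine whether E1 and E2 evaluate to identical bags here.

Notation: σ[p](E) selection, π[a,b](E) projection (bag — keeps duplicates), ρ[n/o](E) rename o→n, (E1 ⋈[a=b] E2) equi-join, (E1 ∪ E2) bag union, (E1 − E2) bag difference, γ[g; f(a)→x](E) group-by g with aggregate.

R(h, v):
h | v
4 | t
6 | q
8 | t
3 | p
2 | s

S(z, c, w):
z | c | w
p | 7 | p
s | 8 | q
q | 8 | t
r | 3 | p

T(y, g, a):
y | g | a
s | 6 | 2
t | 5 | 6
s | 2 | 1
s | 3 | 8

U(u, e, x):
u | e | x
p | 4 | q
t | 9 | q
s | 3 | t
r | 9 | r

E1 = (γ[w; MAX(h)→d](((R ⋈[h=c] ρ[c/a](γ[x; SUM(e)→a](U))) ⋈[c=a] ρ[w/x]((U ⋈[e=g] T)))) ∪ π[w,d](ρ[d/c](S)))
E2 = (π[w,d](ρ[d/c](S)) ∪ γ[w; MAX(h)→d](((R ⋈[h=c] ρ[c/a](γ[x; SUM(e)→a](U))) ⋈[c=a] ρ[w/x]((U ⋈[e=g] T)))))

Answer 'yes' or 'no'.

E1 stepwise |·|:
  R → 5
  U → 4
  γ[x; SUM(e)→a](U) → 3
  ρ[c/a](γ[x; SUM(e)→a](U)) → 3
  (R ⋈[h=c] ρ[c/a](γ[x; SUM(e)→a](U))) → 1
  U → 4
  T → 4
  (U ⋈[e=g] T) → 1
  ρ[w/x]((U ⋈[e=g] T)) → 1
  ((R ⋈[h=c] ρ[c/a](γ[x; SUM(e)→a](U))) ⋈[c=a] ρ[w/x]((U ⋈[e=g] T))) → 0
  γ[w; MAX(h)→d](((R ⋈[h=c] ρ[c/a](γ[x; SUM(e)→a](U))) ⋈[c=a] ρ[w/x]((U ⋈[e=g] T)))) → 0
  S → 4
  ρ[d/c](S) → 4
  π[w,d](ρ[d/c](S)) → 4
  (γ[w; MAX(h)→d](((R ⋈[h=c] ρ[c/a](γ[x; SUM(e)→a](U))) ⋈[c=a] ρ[w/x]((U ⋈[e=g] T)))) ∪ π[w,d](ρ[d/c](S))) → 4
E2 stepwise |·|:
  S → 4
  ρ[d/c](S) → 4
  π[w,d](ρ[d/c](S)) → 4
  R → 5
  U → 4
  γ[x; SUM(e)→a](U) → 3
  ρ[c/a](γ[x; SUM(e)→a](U)) → 3
  (R ⋈[h=c] ρ[c/a](γ[x; SUM(e)→a](U))) → 1
  U → 4
  T → 4
  (U ⋈[e=g] T) → 1
  ρ[w/x]((U ⋈[e=g] T)) → 1
  ((R ⋈[h=c] ρ[c/a](γ[x; SUM(e)→a](U))) ⋈[c=a] ρ[w/x]((U ⋈[e=g] T))) → 0
  γ[w; MAX(h)→d](((R ⋈[h=c] ρ[c/a](γ[x; SUM(e)→a](U))) ⋈[c=a] ρ[w/x]((U ⋈[e=g] T)))) → 0
  (π[w,d](ρ[d/c](S)) ∪ γ[w; MAX(h)→d](((R ⋈[h=c] ρ[c/a](γ[x; SUM(e)→a](U))) ⋈[c=a] ρ[w/x]((U ⋈[e=g] T))))) → 4

E1 and E2 produce the same multiset:
w | d
p | 3
p | 7
q | 8
t | 8

yes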